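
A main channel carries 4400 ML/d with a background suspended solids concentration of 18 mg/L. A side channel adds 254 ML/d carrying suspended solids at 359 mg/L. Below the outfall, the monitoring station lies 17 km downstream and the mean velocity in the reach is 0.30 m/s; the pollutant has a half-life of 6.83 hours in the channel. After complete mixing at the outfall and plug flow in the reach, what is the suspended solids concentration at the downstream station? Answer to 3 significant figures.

Flow-weighted average: C = (4400·18.00 + 254.0·359.0) / 4654 = 170400/4654 = 36.61 mg/L.
Travel time t = 17·1000 / 0.30 = 56670 s = 15.74 h.
Half-life 6.83 h → k = ln 2 / 6.83 = 0.1015 h⁻¹ = 2.436 d⁻¹.
Decay over the reach: 36.61·exp(−kt) = 36.61·0.2024 = 7.410 mg/L.

7.41 mg/L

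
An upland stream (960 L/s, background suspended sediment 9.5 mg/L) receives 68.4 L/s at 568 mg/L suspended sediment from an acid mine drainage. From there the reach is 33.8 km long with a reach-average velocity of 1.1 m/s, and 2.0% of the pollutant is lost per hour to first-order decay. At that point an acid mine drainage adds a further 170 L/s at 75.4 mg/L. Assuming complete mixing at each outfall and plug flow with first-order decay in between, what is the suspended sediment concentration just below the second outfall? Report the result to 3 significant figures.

After mixing, C = (960.0·9.500 + 68.40·568.0) / 1028 = 47970/1028 = 46.65 mg/L; combined flow 1028 L/s.
Travel time t = 33.8·1000 / 1.1 = 30730 s = 8.535 h.
2.0%/h lost → k = −ln(1 − 0.02) = 0.02020 h⁻¹.
Applying C = C₀e^(−kt): 46.65 × 0.8416 = 39.26 mg/L.
At the second outfall, C = (1028·39.26 + 170.0·75.40) / (1028 + 170.0) = 44.39 mg/L.

44.4 mg/L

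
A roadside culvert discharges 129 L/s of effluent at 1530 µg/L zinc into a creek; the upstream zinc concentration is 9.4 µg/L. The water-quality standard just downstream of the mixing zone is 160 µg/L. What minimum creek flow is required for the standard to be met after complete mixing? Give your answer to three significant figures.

1170 L/s

Set C_mix = 160: (Q·9.400 + 129.0·1530) / (Q + 129.0) = 160
→ Q = 129.0·(1530 − 160)/(160 − 9.400) = 1174 L/s.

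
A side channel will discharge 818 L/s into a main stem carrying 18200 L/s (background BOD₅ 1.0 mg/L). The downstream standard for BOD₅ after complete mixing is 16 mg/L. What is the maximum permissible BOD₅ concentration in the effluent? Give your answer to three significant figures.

At the limit, (Qr·Cr + Qe·Cₑ)/(Qr + Qe) = 16:
Cₑ = (19020·16 − 18200·1.000) / 818.0 = 349.7 mg/L.

350 mg/L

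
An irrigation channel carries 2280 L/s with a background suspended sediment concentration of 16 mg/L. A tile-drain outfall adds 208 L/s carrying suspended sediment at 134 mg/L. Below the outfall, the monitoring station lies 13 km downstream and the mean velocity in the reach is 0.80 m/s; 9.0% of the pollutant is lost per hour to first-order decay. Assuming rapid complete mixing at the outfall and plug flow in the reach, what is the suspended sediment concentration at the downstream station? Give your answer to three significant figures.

Conservation of mass: C = (2280·16.00 + 208.0·134.0) / 2488 = 64350/2488 = 25.86 mg/L.
Travel time t = 13·1000 / 0.80 = 16250 s = 4.514 h.
9.0%/h lost → k = −ln(1 − 0.09) = 0.09431 h⁻¹.
Applying C = C₀e^(−kt): 25.86 × 0.6533 = 16.90 mg/L.

16.9 mg/L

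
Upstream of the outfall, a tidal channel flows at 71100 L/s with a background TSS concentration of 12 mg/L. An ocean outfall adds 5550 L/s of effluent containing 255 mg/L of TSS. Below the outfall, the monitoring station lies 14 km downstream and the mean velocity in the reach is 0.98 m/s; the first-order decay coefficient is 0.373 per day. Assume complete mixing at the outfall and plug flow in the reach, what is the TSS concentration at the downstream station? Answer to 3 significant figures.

27.8 mg/L

Flow-weighted average: C = (71100·12.00 + 5550·255.0) / 76650 = 2268000/76650 = 29.59 mg/L.
Travel time t = 14·1000 / 0.98 = 14290 s = 3.968 h.
After decay, C = 29.59 × e^(−kt) = 29.59 × 0.9402 = 27.82 mg/L.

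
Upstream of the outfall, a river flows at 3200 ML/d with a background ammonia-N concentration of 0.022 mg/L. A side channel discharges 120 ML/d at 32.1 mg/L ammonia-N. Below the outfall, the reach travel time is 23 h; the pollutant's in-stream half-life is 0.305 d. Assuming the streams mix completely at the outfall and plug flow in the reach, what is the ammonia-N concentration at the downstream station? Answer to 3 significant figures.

After mixing, C = (3200·0.02200 + 120.0·32.10) / 3320 = 3922/3320 = 1.181 mg/L.
Half-life 0.305 d → k = ln 2 / 0.305 = 2.273 d⁻¹.
First-order decay: C = 1.181·exp(−k·t) = 1.181·0.1133 = 0.1338 mg/L.

0.134 mg/L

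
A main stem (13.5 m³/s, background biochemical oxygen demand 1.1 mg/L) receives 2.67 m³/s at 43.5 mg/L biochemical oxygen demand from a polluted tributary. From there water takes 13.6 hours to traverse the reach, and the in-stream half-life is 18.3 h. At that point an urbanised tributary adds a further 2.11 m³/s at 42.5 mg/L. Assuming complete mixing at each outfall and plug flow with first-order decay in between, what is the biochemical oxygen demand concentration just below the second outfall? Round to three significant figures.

Mixed concentration C = ΣQC/ΣQ = (13.50·1.100 + 2.670·43.50) / 16.17 = 131.0/16.17 = 8.101 mg/L; combined flow 16.17 m³/s.
Half-life 18.3 h → k = ln 2 / 18.3 = 0.03788 h⁻¹ = 0.9090 d⁻¹.
After decay, C = 8.101 × e^(−kt) = 8.101 × 0.5974 = 4.840 mg/L.
Second outfall: C = (16.17·4.840 + 2.110·42.50)/18.28 = 9.187 mg/L.

9.19 mg/L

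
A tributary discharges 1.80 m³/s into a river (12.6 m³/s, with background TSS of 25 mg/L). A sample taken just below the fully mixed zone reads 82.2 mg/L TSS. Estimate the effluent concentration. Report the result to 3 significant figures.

Mass balance: 12.60·25.00 + 1.800·Cₑ = 14.40·82.20
→ Cₑ = (14.40·82.20 − 12.60·25.00) / 1.800 = 482.6 mg/L.

483 mg/L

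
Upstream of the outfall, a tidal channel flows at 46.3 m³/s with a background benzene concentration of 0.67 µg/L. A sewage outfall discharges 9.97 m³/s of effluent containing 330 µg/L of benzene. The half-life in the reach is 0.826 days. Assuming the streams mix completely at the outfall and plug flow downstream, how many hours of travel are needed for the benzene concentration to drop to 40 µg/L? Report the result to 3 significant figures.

11.1 h

Mixed concentration C = ΣQC/ΣQ = (46.30·0.6700 + 9.970·330.0) / 56.27 = 3321/56.27 = 59.02 µg/L.
Half-life 0.826 d → k = ln 2 / 0.826 = 0.8392 d⁻¹.
59.02·exp(−k·t) = 40 → t = ln(59.02/40)/k = 40050 s = 11.13 h.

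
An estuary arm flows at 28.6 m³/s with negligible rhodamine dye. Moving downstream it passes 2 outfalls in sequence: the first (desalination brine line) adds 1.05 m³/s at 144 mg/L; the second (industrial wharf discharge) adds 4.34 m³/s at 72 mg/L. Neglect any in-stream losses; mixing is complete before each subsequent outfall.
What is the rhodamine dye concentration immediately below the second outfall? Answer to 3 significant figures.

13.6 mg/L

After outfall 1: Q = 28.60 + 1.050 = 29.65 m³/s; C = (28.60·0 + 1.050·144.0)/29.65 = 5.099 mg/L.
After outfall 2: Q = 29.65 + 4.340 = 33.99 m³/s; C = (29.65·5.099 + 4.340·72.00)/33.99 = 13.64 mg/L.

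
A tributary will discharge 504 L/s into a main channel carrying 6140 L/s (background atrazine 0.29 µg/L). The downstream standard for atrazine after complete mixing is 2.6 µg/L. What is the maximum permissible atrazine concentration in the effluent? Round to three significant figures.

30.7 µg/L

At the limit, (Qr·Cr + Qe·Cₑ)/(Qr + Qe) = 2.6:
Cₑ = (6644·2.6 − 6140·0.2900) / 504.0 = 30.74 µg/L.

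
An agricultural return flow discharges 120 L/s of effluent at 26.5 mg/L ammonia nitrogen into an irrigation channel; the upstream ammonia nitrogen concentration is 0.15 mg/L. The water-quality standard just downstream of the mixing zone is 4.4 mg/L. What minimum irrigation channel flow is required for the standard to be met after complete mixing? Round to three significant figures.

624 L/s

Set C_mix = 4.4: (Q·0.1500 + 120.0·26.50) / (Q + 120.0) = 4.4
→ Q = 120.0·(26.50 − 4.4)/(4.4 − 0.1500) = 624.0 L/s.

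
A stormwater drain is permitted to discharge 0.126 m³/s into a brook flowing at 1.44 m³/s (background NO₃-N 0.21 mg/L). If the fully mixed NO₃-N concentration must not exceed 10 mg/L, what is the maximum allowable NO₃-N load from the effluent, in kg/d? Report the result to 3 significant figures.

1330 kg/d

Mass balance at the limit: 1.440·0.2100 + 0.1260·Cₑ = 1.566·10 → Cₑ = 121.9 mg/L.
Load = 0.1260 m³/s × 121.9 g/m³ × 86 400 s/d = 1327 kg/d.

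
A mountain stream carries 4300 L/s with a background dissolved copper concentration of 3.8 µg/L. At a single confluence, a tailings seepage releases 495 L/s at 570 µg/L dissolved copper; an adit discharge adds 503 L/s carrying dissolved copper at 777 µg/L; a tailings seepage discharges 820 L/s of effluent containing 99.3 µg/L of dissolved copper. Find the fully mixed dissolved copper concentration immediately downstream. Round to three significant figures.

126 µg/L

After mixing, C = (4300·3.800 + 495.0·570.0 + 503.0·777.0 + 820.0·99.30) / 6118 = 770700/6118 = 126.0 µg/L.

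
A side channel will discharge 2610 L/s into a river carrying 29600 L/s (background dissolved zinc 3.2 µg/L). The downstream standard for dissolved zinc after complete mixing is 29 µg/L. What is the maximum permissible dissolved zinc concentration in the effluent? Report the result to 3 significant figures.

322 µg/L

At the limit, (Qr·Cr + Qe·Cₑ)/(Qr + Qe) = 29:
Cₑ = (32210·29 − 29600·3.200) / 2610 = 321.6 µg/L.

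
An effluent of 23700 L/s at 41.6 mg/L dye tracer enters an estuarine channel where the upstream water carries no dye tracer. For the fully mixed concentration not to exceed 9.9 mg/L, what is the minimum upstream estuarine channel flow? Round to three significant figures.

Set C_mix = 9.9: (Q·0 + 23700·41.60) / (Q + 23700) = 9.9
→ Q = 23700·(41.60 − 9.9)/(9.9 − 0) = 75890 L/s.

75900 L/s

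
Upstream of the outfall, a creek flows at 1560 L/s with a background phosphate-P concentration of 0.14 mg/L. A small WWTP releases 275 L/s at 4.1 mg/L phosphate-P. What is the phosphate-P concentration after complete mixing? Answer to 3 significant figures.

Conservation of mass: C = (1560·0.1400 + 275.0·4.100) / 1835 = 1346/1835 = 0.7335 mg/L.

0.733 mg/L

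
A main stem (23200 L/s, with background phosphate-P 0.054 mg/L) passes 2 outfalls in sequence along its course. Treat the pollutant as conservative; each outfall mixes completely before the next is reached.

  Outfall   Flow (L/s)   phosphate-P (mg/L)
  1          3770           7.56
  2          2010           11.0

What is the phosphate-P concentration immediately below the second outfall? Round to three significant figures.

Outfall 1: combined Q = 26970 L/s; C = (23200·0.05400 + 3770·7.560)/26970 = 1.103 mg/L.
Outfall 2: combined Q = 28980 L/s; C = (26970·1.103 + 2010·11.00)/28980 = 1.790 mg/L.

1.79 mg/L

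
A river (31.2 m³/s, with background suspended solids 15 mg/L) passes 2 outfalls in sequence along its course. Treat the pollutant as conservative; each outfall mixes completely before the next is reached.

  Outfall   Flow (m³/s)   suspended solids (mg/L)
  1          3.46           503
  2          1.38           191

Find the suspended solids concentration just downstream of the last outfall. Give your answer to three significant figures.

Outfall 1: combined Q = 34.66 m³/s; C = (31.20·15.00 + 3.460·503.0)/34.66 = 63.72 mg/L.
Outfall 2: combined Q = 36.04 m³/s; C = (34.66·63.72 + 1.380·191.0)/36.04 = 68.59 mg/L.

68.6 mg/L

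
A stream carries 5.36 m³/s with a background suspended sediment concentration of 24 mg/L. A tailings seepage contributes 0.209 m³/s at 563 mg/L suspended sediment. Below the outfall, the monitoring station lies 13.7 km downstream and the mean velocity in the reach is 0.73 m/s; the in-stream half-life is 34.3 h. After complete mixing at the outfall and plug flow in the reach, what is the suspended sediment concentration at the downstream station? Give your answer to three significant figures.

39.8 mg/L

Mass balance: C = (5.360·24.00 + 0.2090·563.0) / 5.569 = 246.3/5.569 = 44.23 mg/L.
Travel time t = 13.7·1000 / 0.73 = 18770 s = 5.213 h.
Half-life 34.3 h → k = ln 2 / 34.3 = 0.02021 h⁻¹ = 0.4850 d⁻¹.
Decay over the reach: 44.23·exp(−kt) = 44.23·0.9000 = 39.81 mg/L.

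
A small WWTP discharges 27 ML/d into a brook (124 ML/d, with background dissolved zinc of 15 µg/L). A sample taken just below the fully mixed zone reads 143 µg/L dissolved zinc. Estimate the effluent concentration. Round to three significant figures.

731 µg/L

Mass balance: 124.0·15.00 + 27.00·Cₑ = 151.0·143.0
→ Cₑ = (151.0·143.0 − 124.0·15.00) / 27.00 = 730.9 µg/L.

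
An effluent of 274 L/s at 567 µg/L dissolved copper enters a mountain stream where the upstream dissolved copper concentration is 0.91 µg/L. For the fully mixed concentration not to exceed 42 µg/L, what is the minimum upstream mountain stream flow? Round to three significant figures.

3500 L/s

Set C_mix = 42: (Q·0.9100 + 274.0·567.0) / (Q + 274.0) = 42
→ Q = 274.0·(567.0 − 42)/(42 − 0.9100) = 3501 L/s.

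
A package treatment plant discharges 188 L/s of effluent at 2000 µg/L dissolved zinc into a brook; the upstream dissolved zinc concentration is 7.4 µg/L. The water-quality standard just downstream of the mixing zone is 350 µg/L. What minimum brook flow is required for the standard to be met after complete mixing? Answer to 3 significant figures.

Set C_mix = 350: (Q·7.400 + 188.0·2000) / (Q + 188.0) = 350
→ Q = 188.0·(2000 − 350)/(350 − 7.400) = 905.4 L/s.

905 L/s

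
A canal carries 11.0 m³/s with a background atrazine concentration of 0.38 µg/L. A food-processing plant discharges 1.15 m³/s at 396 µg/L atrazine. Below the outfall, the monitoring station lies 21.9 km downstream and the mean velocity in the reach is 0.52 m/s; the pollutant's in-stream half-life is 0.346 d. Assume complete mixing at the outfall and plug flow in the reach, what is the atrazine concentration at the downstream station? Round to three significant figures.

Mass balance: C = (11.00·0.3800 + 1.150·396.0) / 12.15 = 459.6/12.15 = 37.83 µg/L.
Travel time t = 21.9·1000 / 0.52 = 42120 s = 11.70 h.
Half-life 0.346 d → k = ln 2 / 0.346 = 2.003 d⁻¹.
Applying C = C₀e^(−kt): 37.83 × 0.3766 = 14.25 µg/L.

14.2 µg/L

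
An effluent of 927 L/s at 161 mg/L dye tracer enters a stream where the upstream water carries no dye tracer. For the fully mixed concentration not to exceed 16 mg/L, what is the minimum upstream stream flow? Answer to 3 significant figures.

8400 L/s

Set C_mix = 16: (Q·0 + 927.0·161.0) / (Q + 927.0) = 16
→ Q = 927.0·(161.0 − 16)/(16 − 0) = 8401 L/s.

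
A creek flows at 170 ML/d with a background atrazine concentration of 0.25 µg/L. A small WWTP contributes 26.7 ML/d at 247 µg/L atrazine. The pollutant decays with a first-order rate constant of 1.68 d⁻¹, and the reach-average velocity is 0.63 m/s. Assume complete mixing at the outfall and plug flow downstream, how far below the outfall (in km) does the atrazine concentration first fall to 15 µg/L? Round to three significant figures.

Conservation of mass: C = (170.0·0.2500 + 26.70·247.0) / 196.7 = 6637/196.7 = 33.74 µg/L.
Set 33.74·exp(−k·t) = 15 → t = ln(33.74/15)/k = 41700 s = 11.58 h.
Distance = v·t = 0.63·41700 = 26270 m = 26.27 km.

26.3 km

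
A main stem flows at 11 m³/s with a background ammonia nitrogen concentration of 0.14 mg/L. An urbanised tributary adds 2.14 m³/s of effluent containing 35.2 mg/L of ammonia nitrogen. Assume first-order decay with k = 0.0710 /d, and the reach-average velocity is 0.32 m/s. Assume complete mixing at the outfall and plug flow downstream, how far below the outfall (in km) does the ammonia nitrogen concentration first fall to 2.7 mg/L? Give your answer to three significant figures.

After mixing, C = (11.00·0.1400 + 2.140·35.20) / 13.14 = 76.87/13.14 = 5.850 mg/L.
Set 5.850·exp(−k·t) = 2.7 → t = ln(5.850/2.7)/k = 940900 s = 261.4 h.
Distance = v·t = 0.32·940900 = 301100 m = 301.1 km.

301 km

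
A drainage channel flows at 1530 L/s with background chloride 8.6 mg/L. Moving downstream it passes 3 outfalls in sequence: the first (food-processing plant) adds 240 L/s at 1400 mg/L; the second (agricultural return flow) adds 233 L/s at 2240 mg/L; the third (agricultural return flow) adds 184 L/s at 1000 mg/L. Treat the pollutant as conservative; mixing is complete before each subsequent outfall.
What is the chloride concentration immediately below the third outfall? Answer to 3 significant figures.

Outfall 1: combined Q = 1770 L/s; C = (1530·8.600 + 240.0·1400)/1770 = 197.3 mg/L.
Outfall 2: combined Q = 2003 L/s; C = (1770·197.3 + 233.0·2240)/2003 = 434.9 mg/L.
Outfall 3: combined Q = 2187 L/s; C = (2003·434.9 + 184.0·1000)/2187 = 482.4 mg/L.

482 mg/L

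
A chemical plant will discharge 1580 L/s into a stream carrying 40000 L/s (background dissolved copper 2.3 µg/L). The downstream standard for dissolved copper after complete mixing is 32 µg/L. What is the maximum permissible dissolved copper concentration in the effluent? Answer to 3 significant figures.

784 µg/L

At the limit, (Qr·Cr + Qe·Cₑ)/(Qr + Qe) = 32:
Cₑ = (41580·32 − 40000·2.300) / 1580 = 783.9 µg/L.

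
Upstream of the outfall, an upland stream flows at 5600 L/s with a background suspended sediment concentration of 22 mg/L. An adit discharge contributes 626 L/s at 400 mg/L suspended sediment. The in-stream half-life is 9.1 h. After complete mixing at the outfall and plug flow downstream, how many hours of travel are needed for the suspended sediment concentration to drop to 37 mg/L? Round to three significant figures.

6.35 h

After mixing, C = (5600·22.00 + 626.0·400.0) / 6226 = 373600/6226 = 60.01 mg/L.
Half-life 9.1 h → k = ln 2 / 9.1 = 0.07617 h⁻¹ = 1.828 d⁻¹.
60.01·exp(−k·t) = 37 → t = ln(60.01/37)/k = 22850 s = 6.348 h.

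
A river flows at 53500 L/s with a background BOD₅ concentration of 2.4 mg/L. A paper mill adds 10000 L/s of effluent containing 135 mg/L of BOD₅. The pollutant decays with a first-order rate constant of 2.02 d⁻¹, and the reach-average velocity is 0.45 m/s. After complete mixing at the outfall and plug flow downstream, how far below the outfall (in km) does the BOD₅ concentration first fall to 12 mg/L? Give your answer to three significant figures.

12.8 km

Conservation of mass: C = (53500·2.400 + 10000·135.0) / 63500 = 1478000/63500 = 23.28 mg/L.
Set 23.28·exp(−k·t) = 12 → t = ln(23.28/12)/k = 28350 s = 7.874 h.
Distance = v·t = 0.45·28350 = 12760 m = 12.76 km.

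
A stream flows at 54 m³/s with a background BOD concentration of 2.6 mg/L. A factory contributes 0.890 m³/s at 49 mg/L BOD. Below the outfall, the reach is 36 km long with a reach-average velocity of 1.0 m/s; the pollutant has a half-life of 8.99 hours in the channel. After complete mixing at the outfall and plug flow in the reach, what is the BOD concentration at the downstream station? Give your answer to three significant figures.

Mixed concentration C = ΣQC/ΣQ = (54.00·2.600 + 0.8900·49.00) / 54.89 = 184.0/54.89 = 3.352 mg/L.
Travel time t = 36·1000 / 1.0 = 36000 s = 10.00 h.
Half-life 8.99 h → k = ln 2 / 8.99 = 0.07710 h⁻¹ = 1.850 d⁻¹.
Decay over the reach: 3.352·exp(−kt) = 3.352·0.4625 = 1.551 mg/L.

1.55 mg/L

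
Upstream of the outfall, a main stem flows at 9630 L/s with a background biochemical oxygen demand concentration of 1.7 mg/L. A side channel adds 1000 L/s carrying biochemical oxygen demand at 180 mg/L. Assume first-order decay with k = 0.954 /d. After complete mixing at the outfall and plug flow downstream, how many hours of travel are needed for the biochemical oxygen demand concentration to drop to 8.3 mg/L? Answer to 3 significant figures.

Mass balance: C = (9630·1.700 + 1000·180.0) / 10630 = 196400/10630 = 18.47 mg/L.
18.47·exp(−k·t) = 8.3 → t = ln(18.47/8.3)/k = 72460 s = 20.13 h.

20.1 h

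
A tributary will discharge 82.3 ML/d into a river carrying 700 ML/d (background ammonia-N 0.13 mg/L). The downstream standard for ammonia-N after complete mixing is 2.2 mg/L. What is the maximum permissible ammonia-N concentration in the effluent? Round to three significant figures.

At the limit, (Qr·Cr + Qe·Cₑ)/(Qr + Qe) = 2.2:
Cₑ = (782.3·2.2 − 700.0·0.1300) / 82.30 = 19.81 mg/L.

19.8 mg/L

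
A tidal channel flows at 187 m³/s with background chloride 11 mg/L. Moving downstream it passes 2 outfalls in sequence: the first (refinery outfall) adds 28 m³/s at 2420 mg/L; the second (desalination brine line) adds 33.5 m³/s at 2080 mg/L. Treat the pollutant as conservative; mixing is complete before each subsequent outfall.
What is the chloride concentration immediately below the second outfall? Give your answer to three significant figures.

561 mg/L

Outfall 1: combined Q = 215.0 m³/s; C = (187.0·11.00 + 28.00·2420)/215.0 = 324.7 mg/L.
Outfall 2: combined Q = 248.5 m³/s; C = (215.0·324.7 + 33.50·2080)/248.5 = 561.4 mg/L.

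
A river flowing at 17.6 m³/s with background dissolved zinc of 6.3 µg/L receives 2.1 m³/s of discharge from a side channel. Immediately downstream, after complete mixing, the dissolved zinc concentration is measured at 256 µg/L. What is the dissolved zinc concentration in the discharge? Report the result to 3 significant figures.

Mass balance: 17.60·6.300 + 2.100·Cₑ = 19.70·256.0
→ Cₑ = (19.70·256.0 − 17.60·6.300) / 2.100 = 2349 µg/L.

2350 µg/L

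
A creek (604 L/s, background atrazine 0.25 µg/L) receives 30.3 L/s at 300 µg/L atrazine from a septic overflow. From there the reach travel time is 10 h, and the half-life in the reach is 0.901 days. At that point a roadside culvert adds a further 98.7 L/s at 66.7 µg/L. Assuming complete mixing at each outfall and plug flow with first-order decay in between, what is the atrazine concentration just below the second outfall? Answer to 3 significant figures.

18.1 µg/L

Flow-weighted average: C = (604.0·0.2500 + 30.30·300.0) / 634.3 = 9241/634.3 = 14.57 µg/L; combined flow 634.3 L/s.
Half-life 0.901 d → k = ln 2 / 0.901 = 0.7693 d⁻¹.
After decay, C = 14.57 × e^(−kt) = 14.57 × 0.7258 = 10.57 µg/L.
At the second outfall, C = (634.3·10.57 + 98.70·66.70) / (634.3 + 98.70) = 18.13 µg/L.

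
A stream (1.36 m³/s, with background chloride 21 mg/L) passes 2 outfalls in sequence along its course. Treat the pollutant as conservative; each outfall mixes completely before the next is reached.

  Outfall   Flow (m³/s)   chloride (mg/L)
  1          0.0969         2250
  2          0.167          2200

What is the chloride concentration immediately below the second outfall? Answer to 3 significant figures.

378 mg/L

After outfall 1: Q = 1.360 + 0.09690 = 1.457 m³/s; C = (1.360·21.00 + 0.09690·2250)/1.457 = 169.3 mg/L.
After outfall 2: Q = 1.457 + 0.1670 = 1.624 m³/s; C = (1.457·169.3 + 0.1670·2200)/1.624 = 378.1 mg/L.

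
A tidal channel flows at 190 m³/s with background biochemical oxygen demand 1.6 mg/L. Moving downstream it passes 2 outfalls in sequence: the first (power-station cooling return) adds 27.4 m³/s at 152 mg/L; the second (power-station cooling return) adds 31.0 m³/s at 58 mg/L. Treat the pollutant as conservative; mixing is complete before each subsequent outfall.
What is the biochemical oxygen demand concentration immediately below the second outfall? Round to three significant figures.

25.2 mg/L

Below outfall 1: Q → 217.4 m³/s, C = (190.0·1.600 + 27.40·152.0)/217.4 = 20.56 mg/L.
Below outfall 2: Q → 248.4 m³/s, C = (217.4·20.56 + 31.00·58.00)/248.4 = 25.23 mg/L.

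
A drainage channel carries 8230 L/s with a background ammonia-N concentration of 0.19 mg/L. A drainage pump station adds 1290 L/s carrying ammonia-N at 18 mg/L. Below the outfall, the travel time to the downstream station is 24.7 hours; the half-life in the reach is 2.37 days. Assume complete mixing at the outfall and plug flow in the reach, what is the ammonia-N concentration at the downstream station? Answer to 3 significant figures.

1.93 mg/L

Conservation of mass: C = (8230·0.1900 + 1290·18.00) / 9520 = 24780/9520 = 2.603 mg/L.
Half-life 2.37 d → k = ln 2 / 2.37 = 0.2925 d⁻¹.
Decay over the reach: 2.603·exp(−kt) = 2.603·0.7401 = 1.927 mg/L.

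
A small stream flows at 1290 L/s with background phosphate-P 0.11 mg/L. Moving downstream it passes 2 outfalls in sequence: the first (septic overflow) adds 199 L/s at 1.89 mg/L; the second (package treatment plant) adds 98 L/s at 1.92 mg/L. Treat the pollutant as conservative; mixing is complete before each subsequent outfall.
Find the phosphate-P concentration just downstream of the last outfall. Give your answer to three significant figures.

Below outfall 1: Q → 1489 L/s, C = (1290·0.1100 + 199.0·1.890)/1489 = 0.3479 mg/L.
Below outfall 2: Q → 1587 L/s, C = (1489·0.3479 + 98.00·1.920)/1587 = 0.4450 mg/L.

0.445 mg/L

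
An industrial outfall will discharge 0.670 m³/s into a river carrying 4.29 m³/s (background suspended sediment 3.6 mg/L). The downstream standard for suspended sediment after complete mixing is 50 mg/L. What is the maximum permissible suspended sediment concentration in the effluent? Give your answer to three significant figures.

At the limit, (Qr·Cr + Qe·Cₑ)/(Qr + Qe) = 50:
Cₑ = (4.960·50 − 4.290·3.600) / 0.6700 = 347.1 mg/L.

347 mg/L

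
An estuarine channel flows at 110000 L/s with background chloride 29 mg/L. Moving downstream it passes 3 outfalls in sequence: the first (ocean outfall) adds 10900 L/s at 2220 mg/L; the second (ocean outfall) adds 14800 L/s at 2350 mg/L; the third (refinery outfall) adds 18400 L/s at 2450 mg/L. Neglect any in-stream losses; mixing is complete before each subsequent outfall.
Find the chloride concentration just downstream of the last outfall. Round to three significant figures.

696 mg/L

After outfall 1: Q = 110000 + 10900 = 120900 L/s; C = (110000·29.00 + 10900·2220)/120900 = 226.5 mg/L.
After outfall 2: Q = 120900 + 14800 = 135700 L/s; C = (120900·226.5 + 14800·2350)/135700 = 458.1 mg/L.
After outfall 3: Q = 135700 + 18400 = 154100 L/s; C = (135700·458.1 + 18400·2450)/154100 = 696.0 mg/L.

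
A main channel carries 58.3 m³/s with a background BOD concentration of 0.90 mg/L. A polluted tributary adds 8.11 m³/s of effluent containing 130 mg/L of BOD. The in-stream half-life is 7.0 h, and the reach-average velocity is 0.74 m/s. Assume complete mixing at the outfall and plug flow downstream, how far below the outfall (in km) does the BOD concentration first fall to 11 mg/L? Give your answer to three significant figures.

11.2 km

Conservation of mass: C = (58.30·0.9000 + 8.110·130.0) / 66.41 = 1107/66.41 = 16.67 mg/L.
Half-life 7.0 h → k = ln 2 / 7.0 = 0.09902 h⁻¹ = 2.377 d⁻¹.
Set 16.67·exp(−k·t) = 11 → t = ln(16.67/11)/k = 15100 s = 4.196 h.
Distance = v·t = 0.74·15100 = 11180 m = 11.18 km.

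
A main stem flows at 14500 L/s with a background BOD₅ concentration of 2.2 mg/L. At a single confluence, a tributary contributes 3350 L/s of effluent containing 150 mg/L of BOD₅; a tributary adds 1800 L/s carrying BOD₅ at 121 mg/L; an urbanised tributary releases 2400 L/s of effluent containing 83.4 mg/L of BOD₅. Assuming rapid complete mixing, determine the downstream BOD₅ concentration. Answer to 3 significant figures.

After mixing, C = (14500·2.200 + 3350·150.0 + 1800·121.0 + 2400·83.40) / 22050 = 952400/22050 = 43.19 mg/L.

43.2 mg/L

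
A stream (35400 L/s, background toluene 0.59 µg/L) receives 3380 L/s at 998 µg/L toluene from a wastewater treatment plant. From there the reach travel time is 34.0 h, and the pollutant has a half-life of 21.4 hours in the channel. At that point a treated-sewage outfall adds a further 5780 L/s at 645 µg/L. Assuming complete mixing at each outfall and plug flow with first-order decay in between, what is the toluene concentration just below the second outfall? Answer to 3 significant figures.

Flow-weighted average: C = (35400·0.5900 + 3380·998.0) / 38780 = 3394000/38780 = 87.52 µg/L; combined flow 38780 L/s.
Half-life 21.4 h → k = ln 2 / 21.4 = 0.03239 h⁻¹ = 0.7774 d⁻¹.
After decay, C = 87.52 × e^(−kt) = 87.52 × 0.3325 = 29.10 µg/L.
Second outfall: C = (38780·29.10 + 5780·645.0)/44560 = 109.0 µg/L.

109 µg/L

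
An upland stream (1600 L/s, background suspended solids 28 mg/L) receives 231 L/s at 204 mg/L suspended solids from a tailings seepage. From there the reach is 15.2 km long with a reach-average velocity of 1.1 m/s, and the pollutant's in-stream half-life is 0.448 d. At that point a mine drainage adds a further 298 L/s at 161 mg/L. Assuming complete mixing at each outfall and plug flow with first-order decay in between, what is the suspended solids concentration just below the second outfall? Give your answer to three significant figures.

56.2 mg/L

After mixing, C = (1600·28.00 + 231.0·204.0) / 1831 = 91920/1831 = 50.20 mg/L; combined flow 1831 L/s.
Travel time t = 15.2·1000 / 1.1 = 13820 s = 3.838 h.
Half-life 0.448 d → k = ln 2 / 0.448 = 1.547 d⁻¹.
Applying C = C₀e^(−kt): 50.20 × 0.7808 = 39.20 mg/L.
At the second outfall, C = (1831·39.20 + 298.0·161.0) / (1831 + 298.0) = 56.25 mg/L.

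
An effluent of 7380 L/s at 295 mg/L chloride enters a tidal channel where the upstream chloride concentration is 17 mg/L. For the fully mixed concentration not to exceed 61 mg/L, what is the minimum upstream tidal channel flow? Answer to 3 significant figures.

Set C_mix = 61: (Q·17.00 + 7380·295.0) / (Q + 7380) = 61
→ Q = 7380·(295.0 − 61)/(61 − 17.00) = 39250 L/s.

39200 L/s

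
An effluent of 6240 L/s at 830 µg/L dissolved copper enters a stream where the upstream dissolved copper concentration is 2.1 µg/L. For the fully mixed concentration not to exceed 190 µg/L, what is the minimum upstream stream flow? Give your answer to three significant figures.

21300 L/s

Set C_mix = 190: (Q·2.100 + 6240·830.0) / (Q + 6240) = 190
→ Q = 6240·(830.0 − 190)/(190 − 2.100) = 21250 L/s.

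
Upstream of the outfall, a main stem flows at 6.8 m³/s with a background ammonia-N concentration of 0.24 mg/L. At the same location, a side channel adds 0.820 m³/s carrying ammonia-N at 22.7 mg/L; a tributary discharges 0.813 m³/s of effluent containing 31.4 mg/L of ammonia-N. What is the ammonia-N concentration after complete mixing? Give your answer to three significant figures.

After mixing, C = (6.800·0.2400 + 0.8200·22.70 + 0.8130·31.40) / 8.433 = 45.77/8.433 = 5.428 mg/L.

5.43 mg/L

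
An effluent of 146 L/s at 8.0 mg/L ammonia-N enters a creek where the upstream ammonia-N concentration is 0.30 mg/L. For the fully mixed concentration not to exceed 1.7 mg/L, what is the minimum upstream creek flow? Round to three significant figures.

657 L/s

Set C_mix = 1.7: (Q·0.3000 + 146.0·8.000) / (Q + 146.0) = 1.7
→ Q = 146.0·(8.000 − 1.7)/(1.7 − 0.3000) = 657.0 L/s.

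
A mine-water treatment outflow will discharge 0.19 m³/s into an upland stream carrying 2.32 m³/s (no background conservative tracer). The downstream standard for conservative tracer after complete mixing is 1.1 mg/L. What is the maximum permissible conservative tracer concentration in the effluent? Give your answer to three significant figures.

At the limit, (Qr·Cr + Qe·Cₑ)/(Qr + Qe) = 1.1:
Cₑ = (2.510·1.1 − 2.320·0) / 0.1900 = 14.53 mg/L.

14.5 mg/L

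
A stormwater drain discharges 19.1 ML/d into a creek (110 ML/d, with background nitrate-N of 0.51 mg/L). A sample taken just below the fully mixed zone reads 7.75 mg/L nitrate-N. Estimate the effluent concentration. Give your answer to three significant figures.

49.4 mg/L

Mass balance: 110.0·0.5100 + 19.10·Cₑ = 129.1·7.750
→ Cₑ = (129.1·7.750 − 110.0·0.5100) / 19.10 = 49.45 mg/L.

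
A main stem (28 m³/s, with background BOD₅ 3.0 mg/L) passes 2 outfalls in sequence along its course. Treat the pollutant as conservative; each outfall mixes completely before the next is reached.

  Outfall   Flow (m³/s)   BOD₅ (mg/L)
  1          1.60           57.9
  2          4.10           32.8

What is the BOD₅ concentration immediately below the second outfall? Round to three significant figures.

Outfall 1: combined Q = 29.60 m³/s; C = (28.00·3.000 + 1.600·57.90)/29.60 = 5.968 mg/L.
Outfall 2: combined Q = 33.70 m³/s; C = (29.60·5.968 + 4.100·32.80)/33.70 = 9.232 mg/L.

9.23 mg/L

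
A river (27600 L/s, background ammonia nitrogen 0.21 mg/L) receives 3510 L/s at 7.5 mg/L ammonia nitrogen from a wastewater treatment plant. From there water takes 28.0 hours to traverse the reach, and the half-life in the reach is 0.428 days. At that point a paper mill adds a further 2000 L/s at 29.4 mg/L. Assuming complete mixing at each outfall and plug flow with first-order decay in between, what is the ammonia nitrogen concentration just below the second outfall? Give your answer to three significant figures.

Mixed concentration C = ΣQC/ΣQ = (27600·0.2100 + 3510·7.500) / 31110 = 32120/31110 = 1.032 mg/L; combined flow 31110 L/s.
Half-life 0.428 d → k = ln 2 / 0.428 = 1.620 d⁻¹.
Decay over the reach: 1.032·exp(−kt) = 1.032·0.1512 = 0.1561 mg/L.
At the second outfall, C = (31110·0.1561 + 2000·29.40) / (31110 + 2000) = 1.923 mg/L.

1.92 mg/L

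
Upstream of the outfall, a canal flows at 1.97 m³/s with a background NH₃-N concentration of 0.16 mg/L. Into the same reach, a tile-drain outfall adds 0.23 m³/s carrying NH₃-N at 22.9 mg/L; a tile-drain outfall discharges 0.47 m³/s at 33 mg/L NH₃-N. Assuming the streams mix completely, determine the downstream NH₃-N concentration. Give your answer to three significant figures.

Mass balance: C = (1.970·0.1600 + 0.2300·22.90 + 0.4700·33.00) / 2.670 = 21.09/2.670 = 7.900 mg/L.

7.90 mg/L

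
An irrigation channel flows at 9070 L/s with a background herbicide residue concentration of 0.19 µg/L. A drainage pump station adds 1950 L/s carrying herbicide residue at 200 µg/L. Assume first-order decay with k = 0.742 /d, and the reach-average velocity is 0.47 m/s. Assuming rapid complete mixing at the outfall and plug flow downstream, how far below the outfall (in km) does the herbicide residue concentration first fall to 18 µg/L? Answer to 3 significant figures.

Mass balance: C = (9070·0.1900 + 1950·200.0) / 11020 = 391700/11020 = 35.55 µg/L.
Set 35.55·exp(−k·t) = 18 → t = ln(35.55/18)/k = 79240 s = 22.01 h.
Distance = v·t = 0.47·79240 = 37240 m = 37.24 km.

37.2 km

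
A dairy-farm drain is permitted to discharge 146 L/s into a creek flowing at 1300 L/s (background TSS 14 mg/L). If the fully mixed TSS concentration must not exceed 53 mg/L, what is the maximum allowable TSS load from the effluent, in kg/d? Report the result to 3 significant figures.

Mass balance at the limit: 1300·14.00 + 146.0·Cₑ = 1446·53 → Cₑ = 400.3 mg/L.
146.0 L/s = 0.1460 m³/s. Load = 0.1460 m³/s × 400.3 g/m³ × 86 400 s/d = 5049 kg/d.

5050 kg/d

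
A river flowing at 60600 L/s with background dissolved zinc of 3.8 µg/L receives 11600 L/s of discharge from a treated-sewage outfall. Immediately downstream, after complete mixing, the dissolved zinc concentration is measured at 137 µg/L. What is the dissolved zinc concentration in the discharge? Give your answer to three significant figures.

833 µg/L

Mass balance: 60600·3.800 + 11600·Cₑ = 72200·137.0
→ Cₑ = (72200·137.0 − 60600·3.800) / 11600 = 832.9 µg/L.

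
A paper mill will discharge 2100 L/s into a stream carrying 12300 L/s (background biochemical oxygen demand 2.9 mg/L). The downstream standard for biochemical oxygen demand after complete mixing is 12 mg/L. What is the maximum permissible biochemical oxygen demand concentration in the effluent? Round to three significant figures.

At the limit, (Qr·Cr + Qe·Cₑ)/(Qr + Qe) = 12:
Cₑ = (14400·12 − 12300·2.900) / 2100 = 65.30 mg/L.

65.3 mg/L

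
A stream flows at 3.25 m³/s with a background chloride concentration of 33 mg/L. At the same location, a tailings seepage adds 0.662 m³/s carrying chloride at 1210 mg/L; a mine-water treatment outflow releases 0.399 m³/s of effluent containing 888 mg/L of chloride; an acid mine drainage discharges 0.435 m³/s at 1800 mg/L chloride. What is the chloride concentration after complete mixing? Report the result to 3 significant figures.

431 mg/L

Conservation of mass: C = (3.250·33.00 + 0.6620·1210 + 0.3990·888.0 + 0.4350·1800) / 4.746 = 2046/4.746 = 431.0 mg/L.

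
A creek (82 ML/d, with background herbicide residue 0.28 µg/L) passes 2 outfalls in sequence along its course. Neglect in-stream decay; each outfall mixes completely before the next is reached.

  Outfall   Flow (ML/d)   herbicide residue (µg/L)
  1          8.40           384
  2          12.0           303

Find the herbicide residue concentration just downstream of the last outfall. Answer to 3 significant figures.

67.2 µg/L

Below outfall 1: Q → 90.40 ML/d, C = (82.00·0.2800 + 8.400·384.0)/90.40 = 35.94 µg/L.
Below outfall 2: Q → 102.4 ML/d, C = (90.40·35.94 + 12.00·303.0)/102.4 = 67.23 µg/L.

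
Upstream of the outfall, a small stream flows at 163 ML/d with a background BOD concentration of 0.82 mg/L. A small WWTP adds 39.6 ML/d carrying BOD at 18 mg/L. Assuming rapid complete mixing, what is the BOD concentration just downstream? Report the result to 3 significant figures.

After mixing, C = (163.0·0.8200 + 39.60·18.00) / 202.6 = 846.5/202.6 = 4.178 mg/L.

4.18 mg/L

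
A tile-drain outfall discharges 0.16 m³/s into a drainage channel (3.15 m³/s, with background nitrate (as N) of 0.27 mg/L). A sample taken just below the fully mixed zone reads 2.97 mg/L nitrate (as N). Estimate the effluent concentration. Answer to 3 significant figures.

56.1 mg/L

Mass balance: 3.150·0.2700 + 0.1600·Cₑ = 3.310·2.970
→ Cₑ = (3.310·2.970 − 3.150·0.2700) / 0.1600 = 56.13 mg/L.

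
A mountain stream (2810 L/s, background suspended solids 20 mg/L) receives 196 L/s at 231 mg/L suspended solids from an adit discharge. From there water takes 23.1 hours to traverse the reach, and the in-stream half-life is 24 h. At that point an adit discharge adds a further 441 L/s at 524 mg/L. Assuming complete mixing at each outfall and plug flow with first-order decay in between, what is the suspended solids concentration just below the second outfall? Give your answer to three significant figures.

82.1 mg/L

Conservation of mass: C = (2810·20.00 + 196.0·231.0) / 3006 = 101500/3006 = 33.76 mg/L; combined flow 3006 L/s.
Half-life 24 h → k = ln 2 / 24 = 0.02888 h⁻¹ = 0.6931 d⁻¹.
Applying C = C₀e^(−kt): 33.76 × 0.5132 = 17.32 mg/L.
At the second outfall, C = (3006·17.32 + 441.0·524.0) / (3006 + 441.0) = 82.15 mg/L.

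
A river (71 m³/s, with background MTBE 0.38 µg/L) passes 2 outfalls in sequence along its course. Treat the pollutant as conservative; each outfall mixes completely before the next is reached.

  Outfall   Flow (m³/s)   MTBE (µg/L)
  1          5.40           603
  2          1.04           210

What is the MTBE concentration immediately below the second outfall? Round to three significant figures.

45.2 µg/L

After outfall 1: Q = 71.00 + 5.400 = 76.40 m³/s; C = (71.00·0.3800 + 5.400·603.0)/76.40 = 42.97 µg/L.
After outfall 2: Q = 76.40 + 1.040 = 77.44 m³/s; C = (76.40·42.97 + 1.040·210.0)/77.44 = 45.22 µg/L.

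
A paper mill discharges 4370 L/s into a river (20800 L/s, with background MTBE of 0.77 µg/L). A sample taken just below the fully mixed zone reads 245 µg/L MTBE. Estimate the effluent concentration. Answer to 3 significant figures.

Mass balance: 20800·0.7700 + 4370·Cₑ = 25170·245.0
→ Cₑ = (25170·245.0 − 20800·0.7700) / 4370 = 1407 µg/L.

1410 µg/L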